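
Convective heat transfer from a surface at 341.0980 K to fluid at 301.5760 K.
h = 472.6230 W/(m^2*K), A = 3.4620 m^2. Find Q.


dT = 39.5220 K
Q = 472.6230 * 3.4620 * 39.5220 = 64666.7195 W

64666.7195 W


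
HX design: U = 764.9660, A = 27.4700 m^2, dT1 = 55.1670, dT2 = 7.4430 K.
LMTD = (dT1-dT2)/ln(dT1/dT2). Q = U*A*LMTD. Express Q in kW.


LMTD = 23.8252 K
Q = 764.9660 * 27.4700 * 23.8252 = 500653.1573 W = 500.6532 kW

500.6532 kW


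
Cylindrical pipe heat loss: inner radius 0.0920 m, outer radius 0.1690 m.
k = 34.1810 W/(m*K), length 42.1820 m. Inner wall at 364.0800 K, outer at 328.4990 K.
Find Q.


dT = 35.5810 K
ln(ro/ri) = 0.6081
Q = 2*pi*34.1810*42.1820*35.5810 / 0.6081 = 530063.2635 W

530063.2635 W


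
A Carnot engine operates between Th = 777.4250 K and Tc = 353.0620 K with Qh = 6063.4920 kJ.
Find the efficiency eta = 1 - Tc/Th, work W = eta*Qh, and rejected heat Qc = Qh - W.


eta = 1 - 353.0620/777.4250 = 0.5459
W = 0.5459 * 6063.4920 = 3309.8005 kJ
Qc = 6063.4920 - 3309.8005 = 2753.6915 kJ

eta = 54.5857%, W = 3309.8005 kJ, Qc = 2753.6915 kJ


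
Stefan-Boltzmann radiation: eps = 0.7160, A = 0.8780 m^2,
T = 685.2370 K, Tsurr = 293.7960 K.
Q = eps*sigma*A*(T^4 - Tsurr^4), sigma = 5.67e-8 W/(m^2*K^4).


T^4 = 2.2048e+11
Tsurr^4 = 7.4505e+09
Q = 0.7160 * 5.67e-8 * 0.8780 * 2.1303e+11 = 7593.1892 W

7593.1892 W


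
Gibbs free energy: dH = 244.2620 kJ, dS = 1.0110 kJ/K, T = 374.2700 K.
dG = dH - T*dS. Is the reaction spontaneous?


T*dS = 374.2700 * 1.0110 = 378.3870 kJ
dG = 244.2620 - 378.3870 = -134.1250 kJ (spontaneous)

dG = -134.1250 kJ, spontaneous


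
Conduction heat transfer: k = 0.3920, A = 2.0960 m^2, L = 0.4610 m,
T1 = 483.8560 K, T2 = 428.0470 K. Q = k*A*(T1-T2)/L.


dT = 55.8090 K
Q = 0.3920 * 2.0960 * 55.8090 / 0.4610 = 99.4674 W

99.4674 W


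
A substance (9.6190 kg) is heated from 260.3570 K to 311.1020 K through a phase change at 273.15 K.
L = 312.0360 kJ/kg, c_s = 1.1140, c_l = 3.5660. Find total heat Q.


Q1 (sensible, solid) = 9.6190 * 1.1140 * 12.7930 = 137.0842 kJ
Q2 (latent) = 9.6190 * 312.0360 = 3001.4743 kJ
Q3 (sensible, liquid) = 9.6190 * 3.5660 * 37.9520 = 1301.8050 kJ
Q_total = 4440.3635 kJ

4440.3635 kJ


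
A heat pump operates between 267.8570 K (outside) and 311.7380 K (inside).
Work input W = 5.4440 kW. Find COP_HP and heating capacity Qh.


COP = 311.7380 / 43.8810 = 7.1042
Qh = 7.1042 * 5.4440 = 38.6751 kW

COP = 7.1042, Qh = 38.6751 kW


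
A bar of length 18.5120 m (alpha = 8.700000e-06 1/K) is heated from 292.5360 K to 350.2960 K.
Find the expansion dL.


dT = 57.7600 K
dL = 8.700000e-06 * 18.5120 * 57.7600 = 0.009303 m
L_final = 18.521303 m

dL = 0.009303 m


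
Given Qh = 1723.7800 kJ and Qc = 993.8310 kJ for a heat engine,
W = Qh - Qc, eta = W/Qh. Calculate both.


W = 1723.7800 - 993.8310 = 729.9490 kJ
eta = 729.9490 / 1723.7800 = 0.4235 = 42.3458%

W = 729.9490 kJ, eta = 42.3458%


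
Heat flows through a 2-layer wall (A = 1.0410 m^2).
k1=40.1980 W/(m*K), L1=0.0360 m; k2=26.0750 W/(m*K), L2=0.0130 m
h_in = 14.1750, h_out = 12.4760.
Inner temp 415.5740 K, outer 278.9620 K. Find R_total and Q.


R_conv_in = 1/(14.1750*1.0410) = 0.0678
R_1 = 0.0360/(40.1980*1.0410) = 0.0009
R_2 = 0.0130/(26.0750*1.0410) = 0.0005
R_conv_out = 1/(12.4760*1.0410) = 0.0770
R_total = 0.1461 K/W
Q = 136.6120 / 0.1461 = 935.0295 W

R_total = 0.1461 K/W, Q = 935.0295 W


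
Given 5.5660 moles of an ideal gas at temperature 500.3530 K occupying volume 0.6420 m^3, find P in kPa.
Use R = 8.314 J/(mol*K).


P = nRT/V = 5.5660 * 8.314 * 500.3530 / 0.6420
= 23154.1973 / 0.6420 = 36065.7279 Pa = 36.0657 kPa

36.0657 kPa


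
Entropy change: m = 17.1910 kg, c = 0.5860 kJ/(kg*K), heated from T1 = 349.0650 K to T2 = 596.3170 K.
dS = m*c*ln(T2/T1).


T2/T1 = 1.7083
ln(T2/T1) = 0.5355
dS = 17.1910 * 0.5860 * 0.5355 = 5.3947 kJ/K

5.3947 kJ/K


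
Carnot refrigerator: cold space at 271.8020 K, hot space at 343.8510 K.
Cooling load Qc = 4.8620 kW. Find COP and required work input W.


COP = 271.8020 / 72.0490 = 3.7725
W = 4.8620 / 3.7725 = 1.2888 kW

COP = 3.7725, W = 1.2888 kW


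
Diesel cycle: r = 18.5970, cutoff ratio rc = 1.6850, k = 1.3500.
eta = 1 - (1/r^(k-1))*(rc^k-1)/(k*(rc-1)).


r^(k-1) = 2.7817
rc^k = 2.0226
eta = 0.6025 = 60.2464%

60.2464%


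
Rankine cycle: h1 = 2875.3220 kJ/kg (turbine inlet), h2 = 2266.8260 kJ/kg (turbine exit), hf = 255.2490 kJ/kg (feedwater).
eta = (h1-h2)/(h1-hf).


W = 608.4960 kJ/kg
Q_in = 2620.0730 kJ/kg
eta = 0.2322 = 23.2244%

eta = 23.2244%


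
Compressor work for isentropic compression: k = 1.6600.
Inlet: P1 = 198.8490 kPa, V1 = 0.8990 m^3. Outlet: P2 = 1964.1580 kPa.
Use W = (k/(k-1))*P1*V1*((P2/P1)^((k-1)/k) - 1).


(k-1)/k = 0.3976
(P2/P1)^exp = 2.4858
W = 2.5152 * 198.8490 * 0.8990 * (2.4858 - 1) = 668.0434 kJ

668.0434 kJ


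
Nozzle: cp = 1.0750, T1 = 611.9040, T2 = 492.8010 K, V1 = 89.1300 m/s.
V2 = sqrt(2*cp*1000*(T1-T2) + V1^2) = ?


dT = 119.1030 K
2*cp*1000*dT = 256071.4500
V1^2 = 7944.1569
V2 = sqrt(264015.6069) = 513.8245 m/s

513.8245 m/s


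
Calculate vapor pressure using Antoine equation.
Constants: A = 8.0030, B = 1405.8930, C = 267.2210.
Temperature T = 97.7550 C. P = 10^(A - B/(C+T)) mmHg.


C+T = 364.9760
B/(C+T) = 3.8520
log10(P) = 8.0030 - 3.8520 = 4.1510
P = 10^4.1510 = 14157.4512 mmHg

14157.4512 mmHg


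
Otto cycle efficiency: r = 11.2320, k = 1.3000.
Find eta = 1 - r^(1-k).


r^(k-1) = 2.0660
eta = 1 - 1/2.0660 = 0.5160 = 51.5980%

51.5980%


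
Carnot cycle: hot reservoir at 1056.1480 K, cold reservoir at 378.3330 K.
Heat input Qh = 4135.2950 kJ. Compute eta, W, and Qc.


eta = 1 - 378.3330/1056.1480 = 0.6418
W = 0.6418 * 4135.2950 = 2653.9509 kJ
Qc = 4135.2950 - 2653.9509 = 1481.3441 kJ

eta = 64.1780%, W = 2653.9509 kJ, Qc = 1481.3441 kJ


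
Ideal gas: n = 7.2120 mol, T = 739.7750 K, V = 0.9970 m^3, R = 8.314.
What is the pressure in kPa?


P = nRT/V = 7.2120 * 8.314 * 739.7750 / 0.9970
= 44357.3292 / 0.9970 = 44490.8016 Pa = 44.4908 kPa

44.4908 kPa


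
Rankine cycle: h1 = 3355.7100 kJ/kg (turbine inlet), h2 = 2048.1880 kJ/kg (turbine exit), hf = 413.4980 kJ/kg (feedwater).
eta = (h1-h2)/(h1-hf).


W = 1307.5220 kJ/kg
Q_in = 2942.2120 kJ/kg
eta = 0.4444 = 44.4401%

eta = 44.4401%


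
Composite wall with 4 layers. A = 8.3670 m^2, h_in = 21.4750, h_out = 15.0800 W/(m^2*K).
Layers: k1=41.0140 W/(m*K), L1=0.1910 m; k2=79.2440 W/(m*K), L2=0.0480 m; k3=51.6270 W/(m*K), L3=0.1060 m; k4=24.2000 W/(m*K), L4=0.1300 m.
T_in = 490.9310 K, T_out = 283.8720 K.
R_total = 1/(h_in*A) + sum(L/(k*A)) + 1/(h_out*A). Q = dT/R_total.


R_conv_in = 1/(21.4750*8.3670) = 0.0056
R_1 = 0.1910/(41.0140*8.3670) = 0.0006
R_2 = 0.0480/(79.2440*8.3670) = 7.2394e-05
R_3 = 0.1060/(51.6270*8.3670) = 0.0002
R_4 = 0.1300/(24.2000*8.3670) = 0.0006
R_conv_out = 1/(15.0800*8.3670) = 0.0079
R_total = 0.0150 K/W
Q = 207.0590 / 0.0150 = 13797.1689 W

R_total = 0.0150 K/W, Q = 13797.1689 W


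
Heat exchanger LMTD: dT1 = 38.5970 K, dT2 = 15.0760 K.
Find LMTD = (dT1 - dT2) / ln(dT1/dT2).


dT1/dT2 = 2.5602
ln(dT1/dT2) = 0.9401
LMTD = 23.5210 / 0.9401 = 25.0205 K

25.0205 K


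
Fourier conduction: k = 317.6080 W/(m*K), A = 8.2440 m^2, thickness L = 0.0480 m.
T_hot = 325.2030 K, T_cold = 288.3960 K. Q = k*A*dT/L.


dT = 36.8070 K
Q = 317.6080 * 8.2440 * 36.8070 / 0.0480 = 2007791.4474 W

2007791.4474 W


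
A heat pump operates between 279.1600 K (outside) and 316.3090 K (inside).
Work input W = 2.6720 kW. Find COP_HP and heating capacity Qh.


COP = 316.3090 / 37.1490 = 8.5146
Qh = 8.5146 * 2.6720 = 22.7510 kW

COP = 8.5146, Qh = 22.7510 kW


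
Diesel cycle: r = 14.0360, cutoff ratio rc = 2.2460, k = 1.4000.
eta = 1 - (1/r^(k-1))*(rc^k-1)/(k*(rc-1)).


r^(k-1) = 2.8767
rc^k = 3.1044
eta = 0.5806 = 58.0648%

58.0648%


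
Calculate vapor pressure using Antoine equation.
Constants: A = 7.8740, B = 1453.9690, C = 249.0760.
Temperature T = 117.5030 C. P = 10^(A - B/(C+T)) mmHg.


C+T = 366.5790
B/(C+T) = 3.9663
log10(P) = 7.8740 - 3.9663 = 3.9077
P = 10^3.9077 = 8085.0310 mmHg

8085.0310 mmHg


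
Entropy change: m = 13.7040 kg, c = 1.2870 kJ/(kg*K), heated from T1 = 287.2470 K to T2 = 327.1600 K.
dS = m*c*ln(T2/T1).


T2/T1 = 1.1390
ln(T2/T1) = 0.1301
dS = 13.7040 * 1.2870 * 0.1301 = 2.2947 kJ/K

2.2947 kJ/K


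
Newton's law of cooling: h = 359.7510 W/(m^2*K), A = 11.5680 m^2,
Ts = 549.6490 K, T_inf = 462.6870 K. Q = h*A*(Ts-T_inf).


dT = 86.9620 K
Q = 359.7510 * 11.5680 * 86.9620 = 361901.0216 W

361901.0216 W


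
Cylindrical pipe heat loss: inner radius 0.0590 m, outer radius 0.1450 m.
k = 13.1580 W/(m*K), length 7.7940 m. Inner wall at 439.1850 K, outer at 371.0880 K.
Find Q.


dT = 68.0970 K
ln(ro/ri) = 0.8992
Q = 2*pi*13.1580*7.7940*68.0970 / 0.8992 = 48798.1796 W

48798.1796 W


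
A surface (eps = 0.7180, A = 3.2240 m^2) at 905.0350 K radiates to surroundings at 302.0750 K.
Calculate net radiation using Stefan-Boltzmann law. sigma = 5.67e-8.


T^4 = 6.7091e+11
Tsurr^4 = 8.3264e+09
Q = 0.7180 * 5.67e-8 * 3.2240 * 6.6258e+11 = 86964.1776 W

86964.1776 W


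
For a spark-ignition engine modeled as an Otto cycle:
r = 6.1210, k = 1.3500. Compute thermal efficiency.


r^(k-1) = 1.8853
eta = 1 - 1/1.8853 = 0.4696 = 46.9589%

46.9589%


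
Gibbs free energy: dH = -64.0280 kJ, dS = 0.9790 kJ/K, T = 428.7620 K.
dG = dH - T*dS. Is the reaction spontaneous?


T*dS = 428.7620 * 0.9790 = 419.7580 kJ
dG = -64.0280 - 419.7580 = -483.7860 kJ (spontaneous)

dG = -483.7860 kJ, spontaneous


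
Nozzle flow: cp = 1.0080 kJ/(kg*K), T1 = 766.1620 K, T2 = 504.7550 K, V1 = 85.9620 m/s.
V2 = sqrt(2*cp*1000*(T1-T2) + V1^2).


dT = 261.4070 K
2*cp*1000*dT = 526996.5120
V1^2 = 7389.4654
V2 = sqrt(534385.9774) = 731.0171 m/s

731.0171 m/s


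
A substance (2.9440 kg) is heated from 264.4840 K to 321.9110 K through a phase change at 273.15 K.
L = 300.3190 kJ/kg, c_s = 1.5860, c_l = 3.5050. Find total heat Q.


Q1 (sensible, solid) = 2.9440 * 1.5860 * 8.6660 = 40.4631 kJ
Q2 (latent) = 2.9440 * 300.3190 = 884.1391 kJ
Q3 (sensible, liquid) = 2.9440 * 3.5050 * 48.7610 = 503.1511 kJ
Q_total = 1427.7534 kJ

1427.7534 kJ


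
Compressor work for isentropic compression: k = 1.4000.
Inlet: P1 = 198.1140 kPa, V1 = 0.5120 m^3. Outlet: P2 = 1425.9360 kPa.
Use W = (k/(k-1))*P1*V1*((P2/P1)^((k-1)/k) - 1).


(k-1)/k = 0.2857
(P2/P1)^exp = 1.7576
W = 3.5000 * 198.1140 * 0.5120 * (1.7576 - 1) = 268.9489 kJ

268.9489 kJ


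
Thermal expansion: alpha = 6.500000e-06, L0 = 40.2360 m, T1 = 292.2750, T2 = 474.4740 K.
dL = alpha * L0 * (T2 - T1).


dT = 182.1990 K
dL = 6.500000e-06 * 40.2360 * 182.1990 = 0.047651 m
L_final = 40.283651 m

dL = 0.047651 m


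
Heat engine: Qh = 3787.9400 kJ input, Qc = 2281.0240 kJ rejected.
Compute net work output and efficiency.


W = 3787.9400 - 2281.0240 = 1506.9160 kJ
eta = 1506.9160 / 3787.9400 = 0.3978 = 39.7819%

W = 1506.9160 kJ, eta = 39.7819%


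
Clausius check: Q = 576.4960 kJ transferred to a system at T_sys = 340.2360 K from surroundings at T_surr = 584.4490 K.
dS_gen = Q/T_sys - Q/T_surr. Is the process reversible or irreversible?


dS_sys = 576.4960/340.2360 = 1.6944 kJ/K
dS_surr = -576.4960/584.4490 = -0.9864 kJ/K
dS_gen = 1.6944 - 0.9864 = 0.7080 kJ/K (irreversible)

dS_gen = 0.7080 kJ/K, irreversible


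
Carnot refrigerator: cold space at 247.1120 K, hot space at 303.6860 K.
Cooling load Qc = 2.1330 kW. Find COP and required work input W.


COP = 247.1120 / 56.5740 = 4.3679
W = 2.1330 / 4.3679 = 0.4883 kW

COP = 4.3679, W = 0.4883 kW


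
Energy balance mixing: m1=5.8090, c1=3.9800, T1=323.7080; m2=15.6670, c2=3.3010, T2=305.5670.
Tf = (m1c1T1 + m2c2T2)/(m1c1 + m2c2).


num = 23287.0080
den = 74.8366
Tf = 311.1714 K

311.1714 K


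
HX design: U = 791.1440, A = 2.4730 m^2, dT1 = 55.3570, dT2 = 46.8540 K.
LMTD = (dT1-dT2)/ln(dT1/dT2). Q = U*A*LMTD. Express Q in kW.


LMTD = 50.9874 K
Q = 791.1440 * 2.4730 * 50.9874 = 99756.7766 W = 99.7568 kW

99.7568 kW


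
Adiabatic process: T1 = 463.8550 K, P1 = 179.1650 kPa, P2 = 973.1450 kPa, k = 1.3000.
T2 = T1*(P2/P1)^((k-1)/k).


(k-1)/k = 0.2308
(P2/P1)^exp = 1.4777
T2 = 463.8550 * 1.4777 = 685.4569 K

685.4569 K


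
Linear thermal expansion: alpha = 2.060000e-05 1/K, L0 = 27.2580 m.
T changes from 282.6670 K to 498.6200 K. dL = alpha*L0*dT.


dT = 215.9530 K
dL = 2.060000e-05 * 27.2580 * 215.9530 = 0.121261 m
L_final = 27.379261 m

dL = 0.121261 m


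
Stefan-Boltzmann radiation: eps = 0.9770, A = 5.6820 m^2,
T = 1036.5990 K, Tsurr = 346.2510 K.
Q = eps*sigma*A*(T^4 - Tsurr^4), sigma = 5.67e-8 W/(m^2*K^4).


T^4 = 1.1546e+12
Tsurr^4 = 1.4374e+10
Q = 0.9770 * 5.67e-8 * 5.6820 * 1.1403e+12 = 358906.8085 W

358906.8085 W


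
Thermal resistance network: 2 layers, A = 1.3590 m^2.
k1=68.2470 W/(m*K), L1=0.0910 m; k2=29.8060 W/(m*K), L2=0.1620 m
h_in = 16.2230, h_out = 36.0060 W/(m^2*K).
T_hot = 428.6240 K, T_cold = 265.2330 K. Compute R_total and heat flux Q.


R_conv_in = 1/(16.2230*1.3590) = 0.0454
R_1 = 0.0910/(68.2470*1.3590) = 0.0010
R_2 = 0.1620/(29.8060*1.3590) = 0.0040
R_conv_out = 1/(36.0060*1.3590) = 0.0204
R_total = 0.0708 K/W
Q = 163.3910 / 0.0708 = 2308.6134 W

R_total = 0.0708 K/W, Q = 2308.6134 W


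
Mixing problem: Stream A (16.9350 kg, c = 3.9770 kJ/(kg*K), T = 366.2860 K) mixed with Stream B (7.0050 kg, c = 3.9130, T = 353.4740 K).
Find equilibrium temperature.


num = 34358.4655
den = 94.7611
Tf = 362.5800 K

362.5800 K


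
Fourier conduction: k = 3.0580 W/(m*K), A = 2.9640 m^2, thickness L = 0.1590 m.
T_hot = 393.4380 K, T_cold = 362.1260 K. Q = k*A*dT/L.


dT = 31.3120 K
Q = 3.0580 * 2.9640 * 31.3120 / 0.1590 = 1784.9636 W

1784.9636 W


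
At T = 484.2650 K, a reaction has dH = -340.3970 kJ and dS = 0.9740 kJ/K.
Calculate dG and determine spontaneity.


T*dS = 484.2650 * 0.9740 = 471.6741 kJ
dG = -340.3970 - 471.6741 = -812.0711 kJ (spontaneous)

dG = -812.0711 kJ, spontaneous


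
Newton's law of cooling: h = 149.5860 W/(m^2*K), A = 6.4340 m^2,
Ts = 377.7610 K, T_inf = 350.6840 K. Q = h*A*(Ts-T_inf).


dT = 27.0770 K
Q = 149.5860 * 6.4340 * 27.0770 = 26059.8883 W

26059.8883 W


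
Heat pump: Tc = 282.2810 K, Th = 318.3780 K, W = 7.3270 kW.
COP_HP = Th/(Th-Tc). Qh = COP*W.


COP = 318.3780 / 36.0970 = 8.8201
Qh = 8.8201 * 7.3270 = 64.6246 kW

COP = 8.8201, Qh = 64.6246 kW


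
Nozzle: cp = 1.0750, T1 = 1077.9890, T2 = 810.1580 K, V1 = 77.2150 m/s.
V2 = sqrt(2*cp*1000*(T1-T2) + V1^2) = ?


dT = 267.8310 K
2*cp*1000*dT = 575836.6500
V1^2 = 5962.1562
V2 = sqrt(581798.8062) = 762.7574 m/s

762.7574 m/s


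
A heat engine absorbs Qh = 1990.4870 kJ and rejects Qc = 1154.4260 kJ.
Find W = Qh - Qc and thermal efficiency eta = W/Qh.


W = 1990.4870 - 1154.4260 = 836.0610 kJ
eta = 836.0610 / 1990.4870 = 0.4200 = 42.0028%

W = 836.0610 kJ, eta = 42.0028%


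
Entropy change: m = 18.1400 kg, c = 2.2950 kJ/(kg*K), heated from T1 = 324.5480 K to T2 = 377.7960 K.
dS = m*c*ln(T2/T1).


T2/T1 = 1.1641
ln(T2/T1) = 0.1519
dS = 18.1400 * 2.2950 * 0.1519 = 6.3247 kJ/K

6.3247 kJ/K


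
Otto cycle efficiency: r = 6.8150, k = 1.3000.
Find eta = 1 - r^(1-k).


r^(k-1) = 1.7784
eta = 1 - 1/1.7784 = 0.4377 = 43.7710%

43.7710%


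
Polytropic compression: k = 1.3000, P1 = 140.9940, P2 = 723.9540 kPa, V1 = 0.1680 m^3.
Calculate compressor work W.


(k-1)/k = 0.2308
(P2/P1)^exp = 1.4587
W = 4.3333 * 140.9940 * 0.1680 * (1.4587 - 1) = 47.0819 kJ

47.0819 kJ


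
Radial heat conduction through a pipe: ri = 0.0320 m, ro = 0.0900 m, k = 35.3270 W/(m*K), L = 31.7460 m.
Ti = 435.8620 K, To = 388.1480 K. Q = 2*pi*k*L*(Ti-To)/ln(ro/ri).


dT = 47.7140 K
ln(ro/ri) = 1.0341
Q = 2*pi*35.3270*31.7460*47.7140 / 1.0341 = 325139.6574 W

325139.6574 W


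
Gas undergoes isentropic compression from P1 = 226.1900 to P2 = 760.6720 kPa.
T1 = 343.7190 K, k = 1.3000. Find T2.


(k-1)/k = 0.2308
(P2/P1)^exp = 1.3230
T2 = 343.7190 * 1.3230 = 454.7317 K

454.7317 K


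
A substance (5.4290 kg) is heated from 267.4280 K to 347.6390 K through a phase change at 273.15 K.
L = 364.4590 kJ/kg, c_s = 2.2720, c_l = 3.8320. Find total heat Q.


Q1 (sensible, solid) = 5.4290 * 2.2720 * 5.7220 = 70.5791 kJ
Q2 (latent) = 5.4290 * 364.4590 = 1978.6479 kJ
Q3 (sensible, liquid) = 5.4290 * 3.8320 * 74.4890 = 1549.6638 kJ
Q_total = 3598.8908 kJ

3598.8908 kJ


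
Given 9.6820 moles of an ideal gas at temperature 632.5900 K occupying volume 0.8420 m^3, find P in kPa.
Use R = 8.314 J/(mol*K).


P = nRT/V = 9.6820 * 8.314 * 632.5900 / 0.8420
= 50921.0583 / 0.8420 = 60476.3162 Pa = 60.4763 kPa

60.4763 kPa


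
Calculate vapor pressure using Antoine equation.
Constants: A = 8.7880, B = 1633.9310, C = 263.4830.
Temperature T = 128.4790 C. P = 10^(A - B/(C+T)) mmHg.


C+T = 391.9620
B/(C+T) = 4.1686
log10(P) = 8.7880 - 4.1686 = 4.6194
P = 10^4.6194 = 41629.8240 mmHg

41629.8240 mmHg


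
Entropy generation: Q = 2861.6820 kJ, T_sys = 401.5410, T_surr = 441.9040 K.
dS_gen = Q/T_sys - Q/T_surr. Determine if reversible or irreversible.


dS_sys = 2861.6820/401.5410 = 7.1267 kJ/K
dS_surr = -2861.6820/441.9040 = -6.4758 kJ/K
dS_gen = 7.1267 - 6.4758 = 0.6509 kJ/K (irreversible)

dS_gen = 0.6509 kJ/K, irreversible


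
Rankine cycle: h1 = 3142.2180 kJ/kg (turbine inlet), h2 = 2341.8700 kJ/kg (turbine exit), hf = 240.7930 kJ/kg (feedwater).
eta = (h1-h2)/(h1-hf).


W = 800.3480 kJ/kg
Q_in = 2901.4250 kJ/kg
eta = 0.2758 = 27.5847%

eta = 27.5847%


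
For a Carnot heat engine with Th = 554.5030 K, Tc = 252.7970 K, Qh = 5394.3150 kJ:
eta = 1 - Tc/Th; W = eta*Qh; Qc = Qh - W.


eta = 1 - 252.7970/554.5030 = 0.5441
W = 0.5441 * 5394.3150 = 2935.0557 kJ
Qc = 5394.3150 - 2935.0557 = 2459.2593 kJ

eta = 54.4102%, W = 2935.0557 kJ, Qc = 2459.2593 kJ


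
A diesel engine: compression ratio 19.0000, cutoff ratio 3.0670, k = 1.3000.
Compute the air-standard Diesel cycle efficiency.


r^(k-1) = 2.4189
rc^k = 4.2927
eta = 0.4934 = 49.3431%

49.3431%


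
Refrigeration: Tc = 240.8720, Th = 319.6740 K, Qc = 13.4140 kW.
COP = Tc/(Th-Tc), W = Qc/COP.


COP = 240.8720 / 78.8020 = 3.0567
W = 13.4140 / 3.0567 = 4.3884 kW

COP = 3.0567, W = 4.3884 kW


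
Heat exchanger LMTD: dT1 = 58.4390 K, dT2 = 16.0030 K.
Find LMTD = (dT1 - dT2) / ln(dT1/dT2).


dT1/dT2 = 3.6518
ln(dT1/dT2) = 1.2952
LMTD = 42.4360 / 1.2952 = 32.7639 K

32.7639 K


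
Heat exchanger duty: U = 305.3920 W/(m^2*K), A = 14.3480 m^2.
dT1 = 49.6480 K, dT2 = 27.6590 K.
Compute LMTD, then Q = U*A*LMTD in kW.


LMTD = 37.5876 K
Q = 305.3920 * 14.3480 * 37.5876 = 164699.9581 W = 164.7000 kW

164.7000 kW


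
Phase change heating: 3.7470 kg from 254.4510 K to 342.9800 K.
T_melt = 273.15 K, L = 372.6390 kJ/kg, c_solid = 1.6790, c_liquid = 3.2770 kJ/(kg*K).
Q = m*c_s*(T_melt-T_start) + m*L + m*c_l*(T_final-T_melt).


Q1 (sensible, solid) = 3.7470 * 1.6790 * 18.6990 = 117.6394 kJ
Q2 (latent) = 3.7470 * 372.6390 = 1396.2783 kJ
Q3 (sensible, liquid) = 3.7470 * 3.2770 * 69.8300 = 857.4369 kJ
Q_total = 2371.3546 kJ

2371.3546 kJ


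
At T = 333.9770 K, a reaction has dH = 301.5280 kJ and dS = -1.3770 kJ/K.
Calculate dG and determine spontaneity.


T*dS = 333.9770 * -1.3770 = -459.8863 kJ
dG = 301.5280 + 459.8863 = 761.4143 kJ (non-spontaneous)

dG = 761.4143 kJ, non-spontaneous


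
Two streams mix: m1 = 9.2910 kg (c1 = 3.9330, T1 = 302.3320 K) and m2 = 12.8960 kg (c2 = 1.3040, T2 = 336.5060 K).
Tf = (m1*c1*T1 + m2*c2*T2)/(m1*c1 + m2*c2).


num = 16706.4798
den = 53.3579
Tf = 313.1023 K

313.1023 K


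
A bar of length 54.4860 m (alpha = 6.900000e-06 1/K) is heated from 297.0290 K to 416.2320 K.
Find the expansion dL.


dT = 119.2030 K
dL = 6.900000e-06 * 54.4860 * 119.2030 = 0.044815 m
L_final = 54.530815 m

dL = 0.044815 m


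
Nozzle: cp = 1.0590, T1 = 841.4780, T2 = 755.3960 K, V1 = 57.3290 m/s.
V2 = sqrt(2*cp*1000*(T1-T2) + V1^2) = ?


dT = 86.0820 K
2*cp*1000*dT = 182321.6760
V1^2 = 3286.6142
V2 = sqrt(185608.2902) = 430.8228 m/s

430.8228 m/s


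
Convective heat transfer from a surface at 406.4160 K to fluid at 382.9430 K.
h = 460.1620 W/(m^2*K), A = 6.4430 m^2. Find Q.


dT = 23.4730 K
Q = 460.1620 * 6.4430 * 23.4730 = 69593.3083 W

69593.3083 W


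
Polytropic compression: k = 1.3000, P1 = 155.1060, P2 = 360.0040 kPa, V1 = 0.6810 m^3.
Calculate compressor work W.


(k-1)/k = 0.2308
(P2/P1)^exp = 1.2145
W = 4.3333 * 155.1060 * 0.6810 * (1.2145 - 1) = 98.1675 kJ

98.1675 kJ


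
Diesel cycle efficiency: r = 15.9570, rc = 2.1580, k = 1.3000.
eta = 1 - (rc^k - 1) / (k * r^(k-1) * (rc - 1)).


r^(k-1) = 2.2955
rc^k = 2.7181
eta = 0.5028 = 50.2820%

50.2820%


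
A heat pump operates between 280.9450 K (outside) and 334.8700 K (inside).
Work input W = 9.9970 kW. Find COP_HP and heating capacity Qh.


COP = 334.8700 / 53.9250 = 6.2099
Qh = 6.2099 * 9.9970 = 62.0806 kW

COP = 6.2099, Qh = 62.0806 kW


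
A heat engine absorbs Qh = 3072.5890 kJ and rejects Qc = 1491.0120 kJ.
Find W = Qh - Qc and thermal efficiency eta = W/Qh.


W = 3072.5890 - 1491.0120 = 1581.5770 kJ
eta = 1581.5770 / 3072.5890 = 0.5147 = 51.4738%

W = 1581.5770 kJ, eta = 51.4738%


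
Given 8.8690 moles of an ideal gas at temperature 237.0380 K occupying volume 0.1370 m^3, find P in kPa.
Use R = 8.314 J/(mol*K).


P = nRT/V = 8.8690 * 8.314 * 237.0380 / 0.1370
= 17478.4392 / 0.1370 = 127579.8485 Pa = 127.5798 kPa

127.5798 kPa


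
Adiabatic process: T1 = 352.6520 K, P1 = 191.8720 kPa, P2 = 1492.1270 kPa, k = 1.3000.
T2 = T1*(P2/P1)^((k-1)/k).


(k-1)/k = 0.2308
(P2/P1)^exp = 1.6053
T2 = 352.6520 * 1.6053 = 566.1275 K

566.1275 K


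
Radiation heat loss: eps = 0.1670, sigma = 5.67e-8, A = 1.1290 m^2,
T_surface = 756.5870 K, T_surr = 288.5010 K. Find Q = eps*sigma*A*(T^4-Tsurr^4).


T^4 = 3.2767e+11
Tsurr^4 = 6.9277e+09
Q = 0.1670 * 5.67e-8 * 1.1290 * 3.2074e+11 = 3428.8501 W

3428.8501 W


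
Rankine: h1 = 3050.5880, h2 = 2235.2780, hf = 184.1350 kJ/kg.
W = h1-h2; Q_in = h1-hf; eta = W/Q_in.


W = 815.3100 kJ/kg
Q_in = 2866.4530 kJ/kg
eta = 0.2844 = 28.4432%

eta = 28.4432%


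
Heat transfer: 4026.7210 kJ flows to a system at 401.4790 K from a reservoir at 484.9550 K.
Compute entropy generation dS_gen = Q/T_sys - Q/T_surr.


dS_sys = 4026.7210/401.4790 = 10.0297 kJ/K
dS_surr = -4026.7210/484.9550 = -8.3033 kJ/K
dS_gen = 10.0297 - 8.3033 = 1.7264 kJ/K (irreversible)

dS_gen = 1.7264 kJ/K, irreversible


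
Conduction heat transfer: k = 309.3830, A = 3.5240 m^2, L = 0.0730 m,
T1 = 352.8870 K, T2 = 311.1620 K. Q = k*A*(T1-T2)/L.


dT = 41.7250 K
Q = 309.3830 * 3.5240 * 41.7250 / 0.0730 = 623168.9863 W

623168.9863 W


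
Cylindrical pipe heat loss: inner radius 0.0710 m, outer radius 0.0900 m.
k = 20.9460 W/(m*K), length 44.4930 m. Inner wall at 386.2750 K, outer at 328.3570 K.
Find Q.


dT = 57.9180 K
ln(ro/ri) = 0.2371
Q = 2*pi*20.9460*44.4930*57.9180 / 0.2371 = 1430210.9245 W

1430210.9245 W


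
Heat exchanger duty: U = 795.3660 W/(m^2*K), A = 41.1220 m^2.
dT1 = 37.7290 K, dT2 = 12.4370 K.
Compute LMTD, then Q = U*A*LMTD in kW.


LMTD = 22.7907 K
Q = 795.3660 * 41.1220 * 22.7907 = 745414.8591 W = 745.4149 kW

745.4149 kW


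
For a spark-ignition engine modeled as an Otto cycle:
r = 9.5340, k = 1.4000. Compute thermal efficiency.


r^(k-1) = 2.4644
eta = 1 - 1/2.4644 = 0.5942 = 59.4221%

59.4221%


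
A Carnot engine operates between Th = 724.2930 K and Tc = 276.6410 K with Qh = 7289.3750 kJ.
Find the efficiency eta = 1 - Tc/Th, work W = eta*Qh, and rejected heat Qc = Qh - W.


eta = 1 - 276.6410/724.2930 = 0.6181
W = 0.6181 * 7289.3750 = 4505.2255 kJ
Qc = 7289.3750 - 4505.2255 = 2784.1495 kJ

eta = 61.8054%, W = 4505.2255 kJ, Qc = 2784.1495 kJ


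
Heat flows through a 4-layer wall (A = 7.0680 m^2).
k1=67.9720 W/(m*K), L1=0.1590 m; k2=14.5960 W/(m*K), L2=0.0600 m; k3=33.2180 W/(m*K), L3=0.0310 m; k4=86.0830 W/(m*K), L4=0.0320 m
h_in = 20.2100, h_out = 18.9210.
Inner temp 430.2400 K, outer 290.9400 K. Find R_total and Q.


R_conv_in = 1/(20.2100*7.0680) = 0.0070
R_1 = 0.1590/(67.9720*7.0680) = 0.0003
R_2 = 0.0600/(14.5960*7.0680) = 0.0006
R_3 = 0.0310/(33.2180*7.0680) = 0.0001
R_4 = 0.0320/(86.0830*7.0680) = 5.2594e-05
R_conv_out = 1/(18.9210*7.0680) = 0.0075
R_total = 0.0156 K/W
Q = 139.3000 / 0.0156 = 8943.6121 W

R_total = 0.0156 K/W, Q = 8943.6121 W


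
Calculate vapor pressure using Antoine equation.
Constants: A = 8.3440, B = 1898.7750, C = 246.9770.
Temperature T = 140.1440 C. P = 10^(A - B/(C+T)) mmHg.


C+T = 387.1210
B/(C+T) = 4.9049
log10(P) = 8.3440 - 4.9049 = 3.4391
P = 10^3.4391 = 2748.7688 mmHg

2748.7688 mmHg


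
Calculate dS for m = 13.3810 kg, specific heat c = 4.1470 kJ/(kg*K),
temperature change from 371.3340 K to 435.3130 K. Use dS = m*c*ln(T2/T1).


T2/T1 = 1.1723
ln(T2/T1) = 0.1590
dS = 13.3810 * 4.1470 * 0.1590 = 8.8210 kJ/K

8.8210 kJ/K


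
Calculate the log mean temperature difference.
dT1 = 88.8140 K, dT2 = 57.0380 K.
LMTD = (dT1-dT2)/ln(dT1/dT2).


dT1/dT2 = 1.5571
ln(dT1/dT2) = 0.4428
LMTD = 31.7760 / 0.4428 = 71.7572 K

71.7572 K


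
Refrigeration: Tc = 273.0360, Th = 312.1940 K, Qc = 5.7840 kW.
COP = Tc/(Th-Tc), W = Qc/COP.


COP = 273.0360 / 39.1580 = 6.9727
W = 5.7840 / 6.9727 = 0.8295 kW

COP = 6.9727, W = 0.8295 kW


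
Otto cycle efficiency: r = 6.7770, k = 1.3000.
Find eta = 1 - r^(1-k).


r^(k-1) = 1.7755
eta = 1 - 1/1.7755 = 0.4368 = 43.6766%

43.6766%


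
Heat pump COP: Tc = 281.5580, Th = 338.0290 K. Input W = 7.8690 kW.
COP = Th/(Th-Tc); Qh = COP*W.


COP = 338.0290 / 56.4710 = 5.9859
Qh = 5.9859 * 7.8690 = 47.1029 kW

COP = 5.9859, Qh = 47.1029 kW


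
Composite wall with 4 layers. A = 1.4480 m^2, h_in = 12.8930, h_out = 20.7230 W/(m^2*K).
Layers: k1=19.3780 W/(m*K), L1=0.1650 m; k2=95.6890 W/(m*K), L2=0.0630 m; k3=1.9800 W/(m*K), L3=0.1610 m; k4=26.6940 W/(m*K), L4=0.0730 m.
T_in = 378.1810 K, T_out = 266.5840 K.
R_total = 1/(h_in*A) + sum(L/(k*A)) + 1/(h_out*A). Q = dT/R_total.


R_conv_in = 1/(12.8930*1.4480) = 0.0536
R_1 = 0.1650/(19.3780*1.4480) = 0.0059
R_2 = 0.0630/(95.6890*1.4480) = 0.0005
R_3 = 0.1610/(1.9800*1.4480) = 0.0562
R_4 = 0.0730/(26.6940*1.4480) = 0.0019
R_conv_out = 1/(20.7230*1.4480) = 0.0333
R_total = 0.1513 K/W
Q = 111.5970 / 0.1513 = 737.7369 W

R_total = 0.1513 K/W, Q = 737.7369 W


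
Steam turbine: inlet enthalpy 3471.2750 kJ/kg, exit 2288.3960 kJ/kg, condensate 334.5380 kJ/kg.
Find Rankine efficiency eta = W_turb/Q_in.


W = 1182.8790 kJ/kg
Q_in = 3136.7370 kJ/kg
eta = 0.3771 = 37.7105%

eta = 37.7105%


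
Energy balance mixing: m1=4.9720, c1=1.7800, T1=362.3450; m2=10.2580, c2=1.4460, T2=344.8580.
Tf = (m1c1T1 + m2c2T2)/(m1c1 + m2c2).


num = 8322.1134
den = 23.6832
Tf = 351.3927 K

351.3927 K


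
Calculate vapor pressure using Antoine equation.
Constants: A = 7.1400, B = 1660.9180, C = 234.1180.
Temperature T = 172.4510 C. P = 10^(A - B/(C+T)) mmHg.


C+T = 406.5690
B/(C+T) = 4.0852
log10(P) = 7.1400 - 4.0852 = 3.0548
P = 10^3.0548 = 1134.4733 mmHg

1134.4733 mmHg


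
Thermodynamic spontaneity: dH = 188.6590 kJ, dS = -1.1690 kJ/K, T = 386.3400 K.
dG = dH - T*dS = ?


T*dS = 386.3400 * -1.1690 = -451.6315 kJ
dG = 188.6590 + 451.6315 = 640.2905 kJ (non-spontaneous)

dG = 640.2905 kJ, non-spontaneous


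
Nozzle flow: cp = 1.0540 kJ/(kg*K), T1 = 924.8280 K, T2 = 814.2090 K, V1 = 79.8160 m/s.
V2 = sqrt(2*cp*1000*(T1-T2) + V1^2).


dT = 110.6190 K
2*cp*1000*dT = 233184.8520
V1^2 = 6370.5939
V2 = sqrt(239555.4459) = 489.4440 m/s

489.4440 m/s


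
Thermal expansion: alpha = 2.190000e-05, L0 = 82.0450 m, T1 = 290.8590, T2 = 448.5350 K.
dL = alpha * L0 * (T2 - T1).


dT = 157.6760 K
dL = 2.190000e-05 * 82.0450 * 157.6760 = 0.283310 m
L_final = 82.328310 m

dL = 0.283310 m


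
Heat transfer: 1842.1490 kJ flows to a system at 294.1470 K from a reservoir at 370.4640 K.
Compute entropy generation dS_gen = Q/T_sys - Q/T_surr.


dS_sys = 1842.1490/294.1470 = 6.2627 kJ/K
dS_surr = -1842.1490/370.4640 = -4.9725 kJ/K
dS_gen = 6.2627 - 4.9725 = 1.2901 kJ/K (irreversible)

dS_gen = 1.2901 kJ/K, irreversible


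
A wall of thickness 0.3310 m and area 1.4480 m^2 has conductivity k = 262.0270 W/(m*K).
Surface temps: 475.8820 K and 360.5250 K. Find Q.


dT = 115.3570 K
Q = 262.0270 * 1.4480 * 115.3570 / 0.3310 = 132230.1729 W

132230.1729 W


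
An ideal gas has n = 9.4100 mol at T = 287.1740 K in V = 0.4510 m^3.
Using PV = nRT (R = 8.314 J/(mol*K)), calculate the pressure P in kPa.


P = nRT/V = 9.4100 * 8.314 * 287.1740 / 0.4510
= 22466.9832 / 0.4510 = 49815.9273 Pa = 49.8159 kPa

49.8159 kPa


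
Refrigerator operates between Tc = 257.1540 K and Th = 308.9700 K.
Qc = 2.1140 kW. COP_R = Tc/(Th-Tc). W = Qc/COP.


COP = 257.1540 / 51.8160 = 4.9628
W = 2.1140 / 4.9628 = 0.4260 kW

COP = 4.9628, W = 0.4260 kW


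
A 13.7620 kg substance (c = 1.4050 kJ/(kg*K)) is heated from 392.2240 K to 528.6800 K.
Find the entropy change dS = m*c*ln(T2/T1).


T2/T1 = 1.3479
ln(T2/T1) = 0.2986
dS = 13.7620 * 1.4050 * 0.2986 = 5.7727 kJ/K

5.7727 kJ/K


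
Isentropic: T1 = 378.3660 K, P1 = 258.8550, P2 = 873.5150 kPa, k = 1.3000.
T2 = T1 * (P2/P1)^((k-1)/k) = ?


(k-1)/k = 0.2308
(P2/P1)^exp = 1.3240
T2 = 378.3660 * 1.3240 = 500.9652 K

500.9652 K


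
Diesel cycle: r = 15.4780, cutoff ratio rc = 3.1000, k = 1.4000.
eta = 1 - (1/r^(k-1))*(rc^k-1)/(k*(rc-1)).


r^(k-1) = 2.9915
rc^k = 4.8742
eta = 0.5595 = 55.9493%

55.9493%


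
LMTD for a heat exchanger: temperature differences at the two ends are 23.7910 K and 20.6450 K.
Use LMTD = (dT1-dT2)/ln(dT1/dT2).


dT1/dT2 = 1.1524
ln(dT1/dT2) = 0.1418
LMTD = 3.1460 / 0.1418 = 22.1808 K

22.1808 K


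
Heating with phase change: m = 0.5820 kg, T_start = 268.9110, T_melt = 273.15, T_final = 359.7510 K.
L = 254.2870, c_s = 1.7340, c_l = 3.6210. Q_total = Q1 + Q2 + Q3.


Q1 (sensible, solid) = 0.5820 * 1.7340 * 4.2390 = 4.2779 kJ
Q2 (latent) = 0.5820 * 254.2870 = 147.9950 kJ
Q3 (sensible, liquid) = 0.5820 * 3.6210 * 86.6010 = 182.5049 kJ
Q_total = 334.7778 kJ

334.7778 kJ


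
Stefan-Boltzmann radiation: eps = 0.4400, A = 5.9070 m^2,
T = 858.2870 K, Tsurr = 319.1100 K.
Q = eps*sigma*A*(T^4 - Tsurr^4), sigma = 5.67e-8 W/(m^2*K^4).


T^4 = 5.4266e+11
Tsurr^4 = 1.0370e+10
Q = 0.4400 * 5.67e-8 * 5.9070 * 5.3229e+11 = 78442.9142 W

78442.9142 W


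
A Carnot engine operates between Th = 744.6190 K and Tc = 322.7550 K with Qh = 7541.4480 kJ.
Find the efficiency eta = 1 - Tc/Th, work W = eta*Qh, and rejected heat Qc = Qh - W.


eta = 1 - 322.7550/744.6190 = 0.5666
W = 0.5666 * 7541.4480 = 4272.6084 kJ
Qc = 7541.4480 - 4272.6084 = 3268.8396 kJ

eta = 56.6550%, W = 4272.6084 kJ, Qc = 3268.8396 kJ


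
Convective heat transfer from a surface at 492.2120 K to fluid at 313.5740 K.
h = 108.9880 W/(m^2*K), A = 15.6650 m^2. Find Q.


dT = 178.6380 K
Q = 108.9880 * 15.6650 * 178.6380 = 304988.1251 W

304988.1251 W


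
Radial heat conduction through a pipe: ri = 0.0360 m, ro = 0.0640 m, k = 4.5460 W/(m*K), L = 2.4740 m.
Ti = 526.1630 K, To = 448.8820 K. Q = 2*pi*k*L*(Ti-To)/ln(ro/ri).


dT = 77.2810 K
ln(ro/ri) = 0.5754
Q = 2*pi*4.5460*2.4740*77.2810 / 0.5754 = 9491.5892 W

9491.5892 W


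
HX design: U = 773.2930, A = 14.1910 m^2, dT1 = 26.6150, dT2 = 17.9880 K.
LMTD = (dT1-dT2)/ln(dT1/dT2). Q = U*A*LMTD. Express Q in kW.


LMTD = 22.0206 K
Q = 773.2930 * 14.1910 * 22.0206 = 241649.3282 W = 241.6493 kW

241.6493 kW


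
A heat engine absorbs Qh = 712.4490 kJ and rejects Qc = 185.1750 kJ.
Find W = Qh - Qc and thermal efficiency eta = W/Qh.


W = 712.4490 - 185.1750 = 527.2740 kJ
eta = 527.2740 / 712.4490 = 0.7401 = 74.0087%

W = 527.2740 kJ, eta = 74.0087%


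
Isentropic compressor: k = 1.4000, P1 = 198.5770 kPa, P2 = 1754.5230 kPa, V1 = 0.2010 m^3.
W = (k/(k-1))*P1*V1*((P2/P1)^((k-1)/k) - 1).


(k-1)/k = 0.2857
(P2/P1)^exp = 1.8636
W = 3.5000 * 198.5770 * 0.2010 * (1.8636 - 1) = 120.6432 kJ

120.6432 kJ


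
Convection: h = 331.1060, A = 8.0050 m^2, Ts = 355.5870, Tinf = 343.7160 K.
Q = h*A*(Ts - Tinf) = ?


dT = 11.8710 K
Q = 331.1060 * 8.0050 * 11.8710 = 31464.1274 W

31464.1274 W


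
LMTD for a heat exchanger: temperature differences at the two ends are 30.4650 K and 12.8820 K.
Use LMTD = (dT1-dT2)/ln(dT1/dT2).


dT1/dT2 = 2.3649
ln(dT1/dT2) = 0.8607
LMTD = 17.5830 / 0.8607 = 20.4276 K

20.4276 K


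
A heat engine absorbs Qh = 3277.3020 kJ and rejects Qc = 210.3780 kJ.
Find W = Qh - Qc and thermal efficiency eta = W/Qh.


W = 3277.3020 - 210.3780 = 3066.9240 kJ
eta = 3066.9240 / 3277.3020 = 0.9358 = 93.5808%

W = 3066.9240 kJ, eta = 93.5808%


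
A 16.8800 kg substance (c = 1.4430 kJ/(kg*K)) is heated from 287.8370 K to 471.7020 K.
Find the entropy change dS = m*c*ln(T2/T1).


T2/T1 = 1.6388
ln(T2/T1) = 0.4940
dS = 16.8800 * 1.4430 * 0.4940 = 12.0316 kJ/K

12.0316 kJ/K


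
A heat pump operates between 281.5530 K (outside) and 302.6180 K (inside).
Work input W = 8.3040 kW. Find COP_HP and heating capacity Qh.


COP = 302.6180 / 21.0650 = 14.3659
Qh = 14.3659 * 8.3040 = 119.2946 kW

COP = 14.3659, Qh = 119.2946 kW


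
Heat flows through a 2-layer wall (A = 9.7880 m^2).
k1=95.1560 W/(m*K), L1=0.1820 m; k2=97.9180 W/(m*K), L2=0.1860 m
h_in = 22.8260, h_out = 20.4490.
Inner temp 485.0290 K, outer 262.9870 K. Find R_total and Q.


R_conv_in = 1/(22.8260*9.7880) = 0.0045
R_1 = 0.1820/(95.1560*9.7880) = 0.0002
R_2 = 0.1860/(97.9180*9.7880) = 0.0002
R_conv_out = 1/(20.4490*9.7880) = 0.0050
R_total = 0.0099 K/W
Q = 222.0420 / 0.0099 = 22516.1236 W

R_total = 0.0099 K/W, Q = 22516.1236 W


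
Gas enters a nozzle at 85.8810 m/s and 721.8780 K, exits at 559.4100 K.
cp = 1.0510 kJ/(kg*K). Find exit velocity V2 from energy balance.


dT = 162.4680 K
2*cp*1000*dT = 341507.7360
V1^2 = 7375.5462
V2 = sqrt(348883.2822) = 590.6634 m/s

590.6634 m/s


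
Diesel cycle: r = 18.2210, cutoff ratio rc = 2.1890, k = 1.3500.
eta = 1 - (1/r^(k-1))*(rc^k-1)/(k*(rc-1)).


r^(k-1) = 2.7619
rc^k = 2.8796
eta = 0.5760 = 57.6017%

57.6017%


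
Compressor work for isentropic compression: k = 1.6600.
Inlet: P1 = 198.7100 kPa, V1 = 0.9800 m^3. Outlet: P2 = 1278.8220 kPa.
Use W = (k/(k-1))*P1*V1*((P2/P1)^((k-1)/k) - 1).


(k-1)/k = 0.3976
(P2/P1)^exp = 2.0965
W = 2.5152 * 198.7100 * 0.9800 * (2.0965 - 1) = 537.0379 kJ

537.0379 kJ


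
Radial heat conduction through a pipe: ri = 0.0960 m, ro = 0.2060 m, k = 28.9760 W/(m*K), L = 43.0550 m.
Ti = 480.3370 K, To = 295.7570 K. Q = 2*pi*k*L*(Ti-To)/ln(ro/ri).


dT = 184.5800 K
ln(ro/ri) = 0.7635
Q = 2*pi*28.9760*43.0550*184.5800 / 0.7635 = 1894966.6948 W

1894966.6948 W


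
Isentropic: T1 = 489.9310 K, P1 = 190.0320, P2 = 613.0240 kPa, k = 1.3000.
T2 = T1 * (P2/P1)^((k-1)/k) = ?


(k-1)/k = 0.2308
(P2/P1)^exp = 1.3103
T2 = 489.9310 * 1.3103 = 641.9717 K

641.9717 K


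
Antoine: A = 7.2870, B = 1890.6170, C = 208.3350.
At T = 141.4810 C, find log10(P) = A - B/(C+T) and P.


C+T = 349.8160
B/(C+T) = 5.4046
log10(P) = 7.2870 - 5.4046 = 1.8824
P = 10^1.8824 = 76.2774 mmHg

76.2774 mmHg


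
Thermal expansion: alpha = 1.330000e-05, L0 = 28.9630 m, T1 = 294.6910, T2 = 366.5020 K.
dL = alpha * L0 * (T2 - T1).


dT = 71.8110 K
dL = 1.330000e-05 * 28.9630 * 71.8110 = 0.027662 m
L_final = 28.990662 m

dL = 0.027662 m


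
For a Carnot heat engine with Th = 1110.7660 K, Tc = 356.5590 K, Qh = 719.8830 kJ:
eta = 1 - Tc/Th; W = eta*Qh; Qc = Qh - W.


eta = 1 - 356.5590/1110.7660 = 0.6790
W = 0.6790 * 719.8830 = 488.7985 kJ
Qc = 719.8830 - 488.7985 = 231.0845 kJ

eta = 67.8997%, W = 488.7985 kJ, Qc = 231.0845 kJ


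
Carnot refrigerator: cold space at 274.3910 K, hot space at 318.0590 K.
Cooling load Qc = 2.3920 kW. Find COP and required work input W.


COP = 274.3910 / 43.6680 = 6.2836
W = 2.3920 / 6.2836 = 0.3807 kW

COP = 6.2836, W = 0.3807 kW


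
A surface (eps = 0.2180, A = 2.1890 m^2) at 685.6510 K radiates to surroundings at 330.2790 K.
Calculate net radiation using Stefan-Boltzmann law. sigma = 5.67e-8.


T^4 = 2.2101e+11
Tsurr^4 = 1.1899e+10
Q = 0.2180 * 5.67e-8 * 2.1890 * 2.0911e+11 = 5657.9876 W

5657.9876 W


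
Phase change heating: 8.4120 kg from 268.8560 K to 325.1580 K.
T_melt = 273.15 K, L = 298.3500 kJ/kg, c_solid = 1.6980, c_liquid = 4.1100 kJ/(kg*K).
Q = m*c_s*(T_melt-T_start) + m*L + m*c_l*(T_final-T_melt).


Q1 (sensible, solid) = 8.4120 * 1.6980 * 4.2940 = 61.3337 kJ
Q2 (latent) = 8.4120 * 298.3500 = 2509.7202 kJ
Q3 (sensible, liquid) = 8.4120 * 4.1100 * 52.0080 = 1798.0892 kJ
Q_total = 4369.1431 kJ

4369.1431 kJ


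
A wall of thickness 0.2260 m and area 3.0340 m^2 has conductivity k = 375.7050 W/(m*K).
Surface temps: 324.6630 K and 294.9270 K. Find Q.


dT = 29.7360 K
Q = 375.7050 * 3.0340 * 29.7360 / 0.2260 = 149981.1434 W

149981.1434 W


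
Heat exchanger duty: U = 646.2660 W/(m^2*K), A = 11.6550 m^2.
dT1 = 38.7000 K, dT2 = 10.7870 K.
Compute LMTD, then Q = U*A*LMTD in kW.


LMTD = 21.8497 K
Q = 646.2660 * 11.6550 * 21.8497 = 164577.2907 W = 164.5773 kW

164.5773 kW


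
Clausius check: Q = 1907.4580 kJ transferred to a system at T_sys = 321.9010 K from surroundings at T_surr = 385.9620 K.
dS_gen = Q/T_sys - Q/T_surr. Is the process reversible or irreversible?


dS_sys = 1907.4580/321.9010 = 5.9256 kJ/K
dS_surr = -1907.4580/385.9620 = -4.9421 kJ/K
dS_gen = 5.9256 - 4.9421 = 0.9835 kJ/K (irreversible)

dS_gen = 0.9835 kJ/K, irreversible


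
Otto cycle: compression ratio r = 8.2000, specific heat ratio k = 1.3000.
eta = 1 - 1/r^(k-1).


r^(k-1) = 1.8799
eta = 1 - 1/1.8799 = 0.4681 = 46.8068%

46.8068%


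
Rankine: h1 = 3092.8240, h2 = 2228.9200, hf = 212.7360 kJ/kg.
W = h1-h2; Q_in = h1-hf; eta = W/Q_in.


W = 863.9040 kJ/kg
Q_in = 2880.0880 kJ/kg
eta = 0.3000 = 29.9958%

eta = 29.9958%


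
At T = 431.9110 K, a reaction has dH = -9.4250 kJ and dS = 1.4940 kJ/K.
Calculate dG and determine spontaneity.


T*dS = 431.9110 * 1.4940 = 645.2750 kJ
dG = -9.4250 - 645.2750 = -654.7000 kJ (spontaneous)

dG = -654.7000 kJ, spontaneous


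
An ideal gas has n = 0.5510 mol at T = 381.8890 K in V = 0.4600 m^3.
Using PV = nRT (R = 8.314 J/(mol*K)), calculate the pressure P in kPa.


P = nRT/V = 0.5510 * 8.314 * 381.8890 / 0.4600
= 1749.4389 / 0.4600 = 3803.1279 Pa = 3.8031 kPa

3.8031 kPa


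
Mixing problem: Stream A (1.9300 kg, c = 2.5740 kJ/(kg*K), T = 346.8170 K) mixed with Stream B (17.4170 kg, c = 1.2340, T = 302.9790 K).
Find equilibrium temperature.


num = 8234.7242
den = 26.4604
Tf = 311.2094 K

311.2094 K


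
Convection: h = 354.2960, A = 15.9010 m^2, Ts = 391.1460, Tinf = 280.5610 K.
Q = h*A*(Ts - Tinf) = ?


dT = 110.5850 K
Q = 354.2960 * 15.9010 * 110.5850 = 622998.3681 W

622998.3681 W


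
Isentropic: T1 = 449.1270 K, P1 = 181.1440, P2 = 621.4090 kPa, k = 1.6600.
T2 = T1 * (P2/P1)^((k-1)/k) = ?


(k-1)/k = 0.3976
(P2/P1)^exp = 1.6325
T2 = 449.1270 * 1.6325 = 733.1968 K

733.1968 K


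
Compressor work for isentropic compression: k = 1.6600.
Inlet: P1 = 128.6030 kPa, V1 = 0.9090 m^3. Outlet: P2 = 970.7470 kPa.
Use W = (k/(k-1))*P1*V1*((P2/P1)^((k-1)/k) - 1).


(k-1)/k = 0.3976
(P2/P1)^exp = 2.2337
W = 2.5152 * 128.6030 * 0.9090 * (2.2337 - 1) = 362.7371 kJ

362.7371 kJ


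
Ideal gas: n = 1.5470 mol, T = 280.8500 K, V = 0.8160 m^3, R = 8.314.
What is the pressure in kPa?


P = nRT/V = 1.5470 * 8.314 * 280.8500 / 0.8160
= 3612.2247 / 0.8160 = 4426.7460 Pa = 4.4267 kPa

4.4267 kPa


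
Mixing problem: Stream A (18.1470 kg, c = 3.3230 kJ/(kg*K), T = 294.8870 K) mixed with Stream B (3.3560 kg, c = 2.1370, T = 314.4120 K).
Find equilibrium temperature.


num = 20037.3089
den = 67.4743
Tf = 296.9623 K

296.9623 K
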